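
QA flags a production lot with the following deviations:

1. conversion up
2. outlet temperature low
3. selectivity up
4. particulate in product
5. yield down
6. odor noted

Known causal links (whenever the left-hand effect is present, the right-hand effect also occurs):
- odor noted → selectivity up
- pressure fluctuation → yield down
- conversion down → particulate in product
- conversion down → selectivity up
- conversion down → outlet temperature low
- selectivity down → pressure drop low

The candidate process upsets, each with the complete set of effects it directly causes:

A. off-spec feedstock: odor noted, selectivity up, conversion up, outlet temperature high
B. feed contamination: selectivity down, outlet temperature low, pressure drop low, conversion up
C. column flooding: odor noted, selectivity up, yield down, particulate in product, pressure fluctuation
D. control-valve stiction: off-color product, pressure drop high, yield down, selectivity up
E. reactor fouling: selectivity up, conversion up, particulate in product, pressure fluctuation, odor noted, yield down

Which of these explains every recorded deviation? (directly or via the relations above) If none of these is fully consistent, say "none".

none

For each candidate, compare predicted effects to what was observed:
(A) off-spec feedstock — fails on outlet temperature low, particulate in product, yield down (predicts outlet temperature high, not outlet temperature low)
(B) feed contamination — conversion up match; outlet temperature low match; selectivity up miss; particulate in product miss; yield down miss; odor noted miss
(C) column flooding — conversion up miss; outlet temperature low miss; selectivity up match; particulate in product match; yield down match; odor noted match
(D) control-valve stiction — conversion up miss; outlet temperature low miss; selectivity up match; particulate in product miss; yield down match; odor noted miss
(E) reactor fouling — conversion up match; outlet temperature low miss; selectivity up match; particulate in product match; yield down match; odor noted match
No candidate is consistent with all observations.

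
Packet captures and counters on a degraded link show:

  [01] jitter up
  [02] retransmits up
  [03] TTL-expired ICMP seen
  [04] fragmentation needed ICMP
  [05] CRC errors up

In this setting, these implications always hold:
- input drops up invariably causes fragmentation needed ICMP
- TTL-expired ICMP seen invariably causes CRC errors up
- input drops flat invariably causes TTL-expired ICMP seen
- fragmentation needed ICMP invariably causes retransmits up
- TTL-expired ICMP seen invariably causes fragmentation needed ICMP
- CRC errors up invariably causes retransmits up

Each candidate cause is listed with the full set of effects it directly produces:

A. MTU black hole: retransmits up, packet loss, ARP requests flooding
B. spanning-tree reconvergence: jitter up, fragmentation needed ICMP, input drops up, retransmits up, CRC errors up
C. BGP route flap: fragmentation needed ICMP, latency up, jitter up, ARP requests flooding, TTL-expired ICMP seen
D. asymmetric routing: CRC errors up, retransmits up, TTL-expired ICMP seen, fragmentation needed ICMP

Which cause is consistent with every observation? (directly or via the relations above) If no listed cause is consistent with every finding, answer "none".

Testing each hypothesis:
(A) MTU black hole — does not account for jitter up, TTL-expired ICMP seen, fragmentation needed ICMP, CRC errors up
(B) spanning-tree reconvergence — does not account for TTL-expired ICMP seen
(C) BGP route flap — accounts for every observation (retransmits up via fragmentation needed ICMP → retransmits up)
(D) asymmetric routing — does not account for jitter up
(C) is the only candidate with no mismatches.

C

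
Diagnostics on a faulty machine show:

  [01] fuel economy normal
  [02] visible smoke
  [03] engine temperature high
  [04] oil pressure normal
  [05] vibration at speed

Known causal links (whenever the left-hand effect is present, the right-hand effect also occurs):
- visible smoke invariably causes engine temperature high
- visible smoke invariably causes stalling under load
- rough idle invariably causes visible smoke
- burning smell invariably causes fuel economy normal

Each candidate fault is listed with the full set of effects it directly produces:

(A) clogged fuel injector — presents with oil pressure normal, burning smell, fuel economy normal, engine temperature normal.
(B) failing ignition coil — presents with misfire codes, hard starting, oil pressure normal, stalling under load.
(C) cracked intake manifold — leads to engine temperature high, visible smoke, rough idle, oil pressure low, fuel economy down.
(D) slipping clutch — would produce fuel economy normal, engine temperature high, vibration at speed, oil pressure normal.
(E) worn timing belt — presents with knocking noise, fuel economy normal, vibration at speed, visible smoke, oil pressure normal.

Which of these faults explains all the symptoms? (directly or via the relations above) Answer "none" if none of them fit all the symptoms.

For each candidate, compare predicted effects to what was observed:
(A) clogged fuel injector — fails on visible smoke, engine temperature high, vibration at speed (predicts engine temperature normal, not engine temperature high)
(B) failing ignition coil — does not account for fuel economy normal, visible smoke, engine temperature high, vibration at speed
(C) cracked intake manifold — fuel economy normal -; visible smoke +; engine temperature high +; oil pressure normal -; vibration at speed -
(D) slipping clutch — fuel economy normal +; visible smoke -; engine temperature high +; oil pressure normal +; vibration at speed +
(E) worn timing belt — fuel economy normal +; visible smoke +; engine temperature high + (by visible smoke → engine temperature high); oil pressure normal +; vibration at speed +
Only (E) is consistent with every observation.

E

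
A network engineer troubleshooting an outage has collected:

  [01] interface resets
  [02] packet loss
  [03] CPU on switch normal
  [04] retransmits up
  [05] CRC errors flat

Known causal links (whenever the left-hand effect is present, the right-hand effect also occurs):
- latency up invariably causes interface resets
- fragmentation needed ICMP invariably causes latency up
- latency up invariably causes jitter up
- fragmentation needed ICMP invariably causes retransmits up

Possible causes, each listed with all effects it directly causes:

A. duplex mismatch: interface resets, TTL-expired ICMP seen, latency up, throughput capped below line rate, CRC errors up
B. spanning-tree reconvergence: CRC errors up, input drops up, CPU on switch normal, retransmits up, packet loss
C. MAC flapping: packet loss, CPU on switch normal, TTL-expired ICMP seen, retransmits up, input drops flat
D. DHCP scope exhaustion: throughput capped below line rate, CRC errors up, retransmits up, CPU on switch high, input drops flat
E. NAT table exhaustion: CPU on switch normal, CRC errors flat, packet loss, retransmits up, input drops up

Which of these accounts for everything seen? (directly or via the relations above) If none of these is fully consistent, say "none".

none

Per-candidate check:
(A) duplex mismatch — interface resets match; packet loss miss; CPU on switch normal miss; retransmits up miss; CRC errors flat miss
(B) spanning-tree reconvergence — fails on interface resets, CRC errors flat (predicts CRC errors up, not CRC errors flat)
(C) MAC flapping — interface resets miss; packet loss match; CPU on switch normal match; retransmits up match; CRC errors flat miss
(D) DHCP scope exhaustion — interface resets miss; packet loss miss; CPU on switch normal miss; retransmits up match; CRC errors flat miss
(E) NAT table exhaustion — does not account for interface resets
Every candidate fails on at least one observation.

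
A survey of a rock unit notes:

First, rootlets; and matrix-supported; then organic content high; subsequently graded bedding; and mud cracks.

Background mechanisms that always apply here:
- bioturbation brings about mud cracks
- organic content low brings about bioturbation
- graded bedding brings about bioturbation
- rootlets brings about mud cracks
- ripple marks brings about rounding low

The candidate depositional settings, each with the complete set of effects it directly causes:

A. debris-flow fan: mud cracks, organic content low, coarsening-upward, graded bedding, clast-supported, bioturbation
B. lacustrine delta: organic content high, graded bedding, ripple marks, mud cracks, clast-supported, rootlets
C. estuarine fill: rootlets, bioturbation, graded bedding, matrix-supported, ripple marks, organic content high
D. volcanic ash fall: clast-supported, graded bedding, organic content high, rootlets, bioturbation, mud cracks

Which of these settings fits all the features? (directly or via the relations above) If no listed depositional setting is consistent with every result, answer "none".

C

Per-candidate check:
(A) debris-flow fan — rootlets miss; matrix-supported miss; organic content high miss; graded bedding match; mud cracks match
(B) lacustrine delta — rootlets match; matrix-supported miss; organic content high match; graded bedding match; mud cracks match
(C) estuarine fill — accounts for every observation (mud cracks by rootlets → mud cracks)
(D) volcanic ash fall — rootlets match; matrix-supported miss; organic content high match; graded bedding match; mud cracks match
(C) alone accounts for all the evidence.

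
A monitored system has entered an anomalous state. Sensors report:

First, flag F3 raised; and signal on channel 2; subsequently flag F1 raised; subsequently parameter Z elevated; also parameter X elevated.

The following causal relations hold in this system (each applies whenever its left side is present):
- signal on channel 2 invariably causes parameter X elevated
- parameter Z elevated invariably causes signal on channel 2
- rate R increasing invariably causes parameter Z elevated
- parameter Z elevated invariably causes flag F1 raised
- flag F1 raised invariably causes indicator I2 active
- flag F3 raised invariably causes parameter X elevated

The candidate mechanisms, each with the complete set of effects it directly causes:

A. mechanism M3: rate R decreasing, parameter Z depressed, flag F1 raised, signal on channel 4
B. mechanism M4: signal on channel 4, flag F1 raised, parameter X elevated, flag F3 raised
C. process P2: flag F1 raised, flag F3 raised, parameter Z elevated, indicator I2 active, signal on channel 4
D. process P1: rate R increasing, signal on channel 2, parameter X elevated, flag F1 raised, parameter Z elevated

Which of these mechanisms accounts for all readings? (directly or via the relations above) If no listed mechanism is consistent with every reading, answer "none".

C

Checking each candidate against the observations:
(A) mechanism M3 — fails on flag F3 raised, signal on channel 2, parameter Z elevated, parameter X elevated (predicts parameter Z depressed, not parameter Z elevated)
(B) mechanism M4 — flag F3 raised ✓; signal on channel 2 ✗; flag F1 raised ✓; parameter Z elevated ✗; parameter X elevated ✓
(C) process P2 — accounts for every observation (signal on channel 2 by parameter Z elevated → signal on channel 2)
(D) process P1 — does not account for flag F3 raised
(C) alone accounts for all the evidence.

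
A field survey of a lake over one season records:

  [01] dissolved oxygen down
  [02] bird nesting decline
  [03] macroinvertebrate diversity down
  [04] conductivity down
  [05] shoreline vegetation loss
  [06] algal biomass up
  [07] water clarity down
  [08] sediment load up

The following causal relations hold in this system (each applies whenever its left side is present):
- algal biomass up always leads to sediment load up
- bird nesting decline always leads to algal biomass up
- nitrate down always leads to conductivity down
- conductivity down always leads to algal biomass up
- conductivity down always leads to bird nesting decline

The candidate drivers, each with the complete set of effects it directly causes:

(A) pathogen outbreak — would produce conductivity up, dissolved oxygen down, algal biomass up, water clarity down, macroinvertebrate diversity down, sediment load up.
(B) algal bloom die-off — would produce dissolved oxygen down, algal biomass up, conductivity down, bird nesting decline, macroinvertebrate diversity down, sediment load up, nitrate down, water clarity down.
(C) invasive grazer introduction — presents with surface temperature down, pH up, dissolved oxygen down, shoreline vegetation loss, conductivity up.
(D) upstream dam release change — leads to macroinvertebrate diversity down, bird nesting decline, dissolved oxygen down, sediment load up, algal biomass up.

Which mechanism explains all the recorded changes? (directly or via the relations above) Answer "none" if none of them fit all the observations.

none

Testing each hypothesis:
(A) pathogen outbreak — fails on bird nesting decline, conductivity down, shoreline vegetation loss (predicts conductivity up, not conductivity down)
(B) algal bloom die-off — does not account for shoreline vegetation loss
(C) invasive grazer introduction — dissolved oxygen down ✓; bird nesting decline ✗; macroinvertebrate diversity down ✗; conductivity down ✗; shoreline vegetation loss ✓; algal biomass up ✗; water clarity down ✗; sediment load up ✗
(D) upstream dam release change — does not account for conductivity down, shoreline vegetation loss, water clarity down
No candidate is consistent with all observations.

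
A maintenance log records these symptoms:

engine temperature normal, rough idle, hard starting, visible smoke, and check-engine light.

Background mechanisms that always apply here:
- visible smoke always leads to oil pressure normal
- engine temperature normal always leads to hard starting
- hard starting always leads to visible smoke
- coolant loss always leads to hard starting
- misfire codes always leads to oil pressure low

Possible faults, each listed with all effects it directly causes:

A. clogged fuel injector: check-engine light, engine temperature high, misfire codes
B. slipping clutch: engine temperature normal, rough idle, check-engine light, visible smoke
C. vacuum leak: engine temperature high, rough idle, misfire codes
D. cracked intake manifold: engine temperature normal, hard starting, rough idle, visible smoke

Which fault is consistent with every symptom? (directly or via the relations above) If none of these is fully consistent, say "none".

Testing each hypothesis:
(A) clogged fuel injector — engine temperature normal -; rough idle -; hard starting -; visible smoke -; check-engine light +
(B) slipping clutch — engine temperature normal +; rough idle +; hard starting + (via engine temperature normal → hard starting); visible smoke +; check-engine light +
(C) vacuum leak — fails on engine temperature normal, hard starting, visible smoke, check-engine light (predicts engine temperature high, not engine temperature normal)
(D) cracked intake manifold — does not account for check-engine light
Only (B) is consistent with every observation.

B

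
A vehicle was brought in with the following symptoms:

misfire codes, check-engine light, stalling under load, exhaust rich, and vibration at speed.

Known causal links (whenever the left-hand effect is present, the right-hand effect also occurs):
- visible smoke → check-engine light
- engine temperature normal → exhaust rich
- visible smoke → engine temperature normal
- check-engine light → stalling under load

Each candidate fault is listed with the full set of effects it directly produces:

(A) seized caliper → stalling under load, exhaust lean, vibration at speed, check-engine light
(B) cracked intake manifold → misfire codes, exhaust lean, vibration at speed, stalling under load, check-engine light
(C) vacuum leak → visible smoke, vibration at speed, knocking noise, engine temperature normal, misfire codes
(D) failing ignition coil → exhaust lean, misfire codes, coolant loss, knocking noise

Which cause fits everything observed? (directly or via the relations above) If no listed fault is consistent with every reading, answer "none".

C

Per-candidate check:
(A) seized caliper — misfire codes ✗; check-engine light ✓; stalling under load ✓; exhaust rich ✗; vibration at speed ✓
(B) cracked intake manifold — misfire codes ✓; check-engine light ✓; stalling under load ✓; exhaust rich ✗; vibration at speed ✓
(C) vacuum leak — misfire codes ✓; check-engine light ✓ (via visible smoke → check-engine light); stalling under load ✓ (via visible smoke → check-engine light → stalling under load); exhaust rich ✓ (via engine temperature normal → exhaust rich); vibration at speed ✓
(D) failing ignition coil — misfire codes ✓; check-engine light ✗; stalling under load ✗; exhaust rich ✗; vibration at speed ✗
(C) is the only candidate with no mismatches.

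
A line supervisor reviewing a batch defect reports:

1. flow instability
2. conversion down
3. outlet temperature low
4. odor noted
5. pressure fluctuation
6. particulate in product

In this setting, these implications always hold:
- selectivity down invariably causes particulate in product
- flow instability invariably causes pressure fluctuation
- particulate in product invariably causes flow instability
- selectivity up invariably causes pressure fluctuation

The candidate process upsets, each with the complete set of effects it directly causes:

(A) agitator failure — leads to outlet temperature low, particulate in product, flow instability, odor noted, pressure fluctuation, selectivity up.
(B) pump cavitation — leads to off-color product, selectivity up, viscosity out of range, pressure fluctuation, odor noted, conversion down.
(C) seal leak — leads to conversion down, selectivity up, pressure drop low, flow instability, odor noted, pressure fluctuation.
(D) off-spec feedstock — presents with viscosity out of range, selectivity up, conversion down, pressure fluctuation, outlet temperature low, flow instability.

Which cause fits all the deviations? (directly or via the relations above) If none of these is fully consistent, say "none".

none

Per-candidate check:
(A) agitator failure — does not account for conversion down
(B) pump cavitation — flow instability NO; conversion down yes; outlet temperature low NO; odor noted yes; pressure fluctuation yes; particulate in product NO
(C) seal leak — flow instability yes; conversion down yes; outlet temperature low NO; odor noted yes; pressure fluctuation yes; particulate in product NO
(D) off-spec feedstock — flow instability yes; conversion down yes; outlet temperature low yes; odor noted NO; pressure fluctuation yes; particulate in product NO
None of the listed candidates fits everything.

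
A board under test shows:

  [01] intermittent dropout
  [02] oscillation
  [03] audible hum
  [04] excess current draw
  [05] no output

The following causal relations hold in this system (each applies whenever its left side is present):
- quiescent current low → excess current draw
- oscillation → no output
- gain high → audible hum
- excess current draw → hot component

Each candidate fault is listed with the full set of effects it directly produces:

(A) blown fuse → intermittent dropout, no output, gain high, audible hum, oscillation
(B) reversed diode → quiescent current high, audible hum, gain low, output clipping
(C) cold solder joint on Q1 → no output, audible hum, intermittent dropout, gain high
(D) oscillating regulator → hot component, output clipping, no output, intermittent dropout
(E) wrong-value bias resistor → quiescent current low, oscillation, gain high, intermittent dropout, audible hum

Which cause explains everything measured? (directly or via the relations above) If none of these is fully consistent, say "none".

E

Checking each candidate against the observations:
(A) blown fuse — intermittent dropout +; oscillation +; audible hum +; excess current draw -; no output +
(B) reversed diode — intermittent dropout -; oscillation -; audible hum +; excess current draw -; no output -
(C) cold solder joint on Q1 — intermittent dropout +; oscillation -; audible hum +; excess current draw -; no output +
(D) oscillating regulator — does not account for oscillation, audible hum, excess current draw
(E) wrong-value bias resistor — intermittent dropout +; oscillation +; audible hum +; excess current draw + (by quiescent current low → excess current draw); no output + (by oscillation → no output)
(E) alone accounts for all the evidence.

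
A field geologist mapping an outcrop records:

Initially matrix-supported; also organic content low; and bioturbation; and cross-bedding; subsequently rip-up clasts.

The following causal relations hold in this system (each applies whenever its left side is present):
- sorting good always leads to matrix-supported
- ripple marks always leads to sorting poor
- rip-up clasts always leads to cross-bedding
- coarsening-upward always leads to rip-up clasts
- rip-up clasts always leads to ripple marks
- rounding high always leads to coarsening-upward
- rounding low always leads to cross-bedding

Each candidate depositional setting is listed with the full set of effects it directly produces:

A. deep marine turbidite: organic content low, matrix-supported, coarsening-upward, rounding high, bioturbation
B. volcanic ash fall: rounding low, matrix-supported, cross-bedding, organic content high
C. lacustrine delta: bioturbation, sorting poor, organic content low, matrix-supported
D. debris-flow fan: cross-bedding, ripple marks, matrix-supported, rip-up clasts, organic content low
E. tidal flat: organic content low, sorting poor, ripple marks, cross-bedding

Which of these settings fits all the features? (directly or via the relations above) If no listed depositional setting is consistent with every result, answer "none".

Per-candidate check:
(A) deep marine turbidite — accounts for every observation (cross-bedding through coarsening-upward → rip-up clasts → cross-bedding)
(B) volcanic ash fall — matrix-supported +; organic content low -; bioturbation -; cross-bedding +; rip-up clasts -
(C) lacustrine delta — matrix-supported +; organic content low +; bioturbation +; cross-bedding -; rip-up clasts -
(D) debris-flow fan — matrix-supported +; organic content low +; bioturbation -; cross-bedding +; rip-up clasts +
(E) tidal flat — does not account for matrix-supported, bioturbation, rip-up clasts
(A) alone accounts for all the evidence.

A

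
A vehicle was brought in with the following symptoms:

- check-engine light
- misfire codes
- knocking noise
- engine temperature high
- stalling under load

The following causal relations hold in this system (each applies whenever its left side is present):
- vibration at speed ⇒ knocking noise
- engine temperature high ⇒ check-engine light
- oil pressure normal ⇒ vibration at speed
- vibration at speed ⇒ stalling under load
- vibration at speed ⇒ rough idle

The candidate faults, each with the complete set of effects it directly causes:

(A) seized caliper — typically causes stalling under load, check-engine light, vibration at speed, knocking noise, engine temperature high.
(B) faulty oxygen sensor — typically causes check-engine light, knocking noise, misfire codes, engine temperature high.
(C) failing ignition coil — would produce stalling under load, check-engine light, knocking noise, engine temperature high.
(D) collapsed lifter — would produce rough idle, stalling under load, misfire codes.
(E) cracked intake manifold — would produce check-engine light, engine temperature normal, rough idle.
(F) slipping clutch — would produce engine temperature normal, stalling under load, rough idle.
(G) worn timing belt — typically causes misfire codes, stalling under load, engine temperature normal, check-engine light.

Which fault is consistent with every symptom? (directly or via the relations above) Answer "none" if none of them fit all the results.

none

Per-candidate check:
(A) seized caliper — does not account for misfire codes
(B) faulty oxygen sensor — does not account for stalling under load
(C) failing ignition coil — does not account for misfire codes
(D) collapsed lifter — check-engine light -; misfire codes +; knocking noise -; engine temperature high -; stalling under load +
(E) cracked intake manifold — fails on misfire codes, knocking noise, engine temperature high, stalling under load (predicts engine temperature normal, not engine temperature high)
(F) slipping clutch — check-engine light -; misfire codes -; knocking noise -; engine temperature high -; stalling under load +
(G) worn timing belt — check-engine light +; misfire codes +; knocking noise -; engine temperature high -; stalling under load +
Every candidate fails on at least one observation.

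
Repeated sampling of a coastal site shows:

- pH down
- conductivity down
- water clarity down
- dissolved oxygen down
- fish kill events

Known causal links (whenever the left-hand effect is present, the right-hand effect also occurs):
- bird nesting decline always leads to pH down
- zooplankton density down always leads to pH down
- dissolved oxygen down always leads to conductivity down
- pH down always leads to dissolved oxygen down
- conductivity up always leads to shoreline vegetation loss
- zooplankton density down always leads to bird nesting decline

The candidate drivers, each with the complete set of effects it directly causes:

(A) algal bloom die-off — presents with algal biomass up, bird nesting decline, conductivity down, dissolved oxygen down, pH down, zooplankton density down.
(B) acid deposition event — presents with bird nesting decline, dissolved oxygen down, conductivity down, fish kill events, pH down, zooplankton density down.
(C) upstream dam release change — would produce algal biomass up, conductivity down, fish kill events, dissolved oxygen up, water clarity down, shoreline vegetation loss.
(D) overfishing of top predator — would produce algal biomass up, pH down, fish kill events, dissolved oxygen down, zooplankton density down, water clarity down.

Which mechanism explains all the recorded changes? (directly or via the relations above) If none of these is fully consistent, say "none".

Testing each hypothesis:
(A) algal bloom die-off — pH down ✓; conductivity down ✓; water clarity down ✗; dissolved oxygen down ✓; fish kill events ✗
(B) acid deposition event — pH down ✓; conductivity down ✓; water clarity down ✗; dissolved oxygen down ✓; fish kill events ✓
(C) upstream dam release change — fails on pH down, dissolved oxygen down (predicts dissolved oxygen up, not dissolved oxygen down)
(D) overfishing of top predator — accounts for every observation (conductivity down through dissolved oxygen down → conductivity down)
(D) is the only candidate with no mismatches.

D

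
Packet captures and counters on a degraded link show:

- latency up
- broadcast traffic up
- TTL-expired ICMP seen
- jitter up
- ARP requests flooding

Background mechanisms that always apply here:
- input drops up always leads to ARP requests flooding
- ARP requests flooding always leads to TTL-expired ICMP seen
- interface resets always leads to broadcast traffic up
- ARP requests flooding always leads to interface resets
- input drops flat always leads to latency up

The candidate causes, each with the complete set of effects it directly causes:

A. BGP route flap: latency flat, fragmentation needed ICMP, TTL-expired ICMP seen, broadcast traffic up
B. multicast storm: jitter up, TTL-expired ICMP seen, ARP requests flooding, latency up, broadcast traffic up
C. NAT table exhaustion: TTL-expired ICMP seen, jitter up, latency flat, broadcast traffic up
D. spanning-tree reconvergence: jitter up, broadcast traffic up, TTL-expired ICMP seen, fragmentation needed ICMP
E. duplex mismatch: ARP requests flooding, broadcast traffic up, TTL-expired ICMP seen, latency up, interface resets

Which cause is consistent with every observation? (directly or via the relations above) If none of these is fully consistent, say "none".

For each candidate, compare predicted effects to what was observed:
(A) BGP route flap — latency up ✗; broadcast traffic up ✓; TTL-expired ICMP seen ✓; jitter up ✗; ARP requests flooding ✗
(B) multicast storm — accounts for every observation
(C) NAT table exhaustion — latency up ✗; broadcast traffic up ✓; TTL-expired ICMP seen ✓; jitter up ✓; ARP requests flooding ✗
(D) spanning-tree reconvergence — does not account for latency up, ARP requests flooding
(E) duplex mismatch — does not account for jitter up
(B) alone accounts for all the evidence.

B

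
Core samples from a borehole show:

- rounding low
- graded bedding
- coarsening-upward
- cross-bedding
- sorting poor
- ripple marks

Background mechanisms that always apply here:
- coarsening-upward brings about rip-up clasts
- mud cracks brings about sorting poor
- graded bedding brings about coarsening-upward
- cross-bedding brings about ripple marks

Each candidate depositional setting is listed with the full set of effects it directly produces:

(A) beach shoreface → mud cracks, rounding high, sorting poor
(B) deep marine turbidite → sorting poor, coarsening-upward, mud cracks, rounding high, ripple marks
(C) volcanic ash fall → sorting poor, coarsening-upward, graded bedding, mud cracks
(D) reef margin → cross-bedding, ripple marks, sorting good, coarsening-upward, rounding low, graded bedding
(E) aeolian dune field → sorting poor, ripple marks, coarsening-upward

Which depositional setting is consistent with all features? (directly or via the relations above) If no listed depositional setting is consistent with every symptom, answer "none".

none

For each candidate, compare predicted effects to what was observed:
(A) beach shoreface — rounding low -; graded bedding -; coarsening-upward -; cross-bedding -; sorting poor +; ripple marks -
(B) deep marine turbidite — fails on rounding low, graded bedding, cross-bedding (predicts rounding high, not rounding low)
(C) volcanic ash fall — rounding low -; graded bedding +; coarsening-upward +; cross-bedding -; sorting poor +; ripple marks -
(D) reef margin — fails on sorting poor (predicts sorting good, not sorting poor)
(E) aeolian dune field — rounding low -; graded bedding -; coarsening-upward +; cross-bedding -; sorting poor +; ripple marks +
None of the listed candidates fits everything.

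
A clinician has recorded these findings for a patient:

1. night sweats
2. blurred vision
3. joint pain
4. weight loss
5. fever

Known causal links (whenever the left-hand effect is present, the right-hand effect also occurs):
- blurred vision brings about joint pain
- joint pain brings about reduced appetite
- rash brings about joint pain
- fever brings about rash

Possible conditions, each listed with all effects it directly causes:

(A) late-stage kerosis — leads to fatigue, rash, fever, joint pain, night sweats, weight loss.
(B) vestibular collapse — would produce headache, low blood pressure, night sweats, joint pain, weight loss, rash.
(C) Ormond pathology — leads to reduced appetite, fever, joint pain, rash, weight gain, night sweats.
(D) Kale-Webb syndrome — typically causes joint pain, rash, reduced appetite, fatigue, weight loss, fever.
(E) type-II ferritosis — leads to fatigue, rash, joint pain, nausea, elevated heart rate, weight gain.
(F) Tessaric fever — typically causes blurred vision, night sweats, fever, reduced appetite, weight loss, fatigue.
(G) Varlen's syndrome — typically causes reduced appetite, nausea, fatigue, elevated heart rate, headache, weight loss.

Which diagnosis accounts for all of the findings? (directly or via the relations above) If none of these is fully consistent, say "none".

Per-candidate check:
(A) late-stage kerosis — night sweats ✓; blurred vision ✗; joint pain ✓; weight loss ✓; fever ✓
(B) vestibular collapse — does not account for blurred vision, fever
(C) Ormond pathology — night sweats ✓; blurred vision ✗; joint pain ✓; weight loss ✗; fever ✓
(D) Kale-Webb syndrome — night sweats ✗; blurred vision ✗; joint pain ✓; weight loss ✓; fever ✓
(E) type-II ferritosis — night sweats ✗; blurred vision ✗; joint pain ✓; weight loss ✗; fever ✗
(F) Tessaric fever — accounts for every observation (joint pain through blurred vision → joint pain)
(G) Varlen's syndrome — does not account for night sweats, blurred vision, joint pain, fever
(F) is the only candidate with no mismatches.

F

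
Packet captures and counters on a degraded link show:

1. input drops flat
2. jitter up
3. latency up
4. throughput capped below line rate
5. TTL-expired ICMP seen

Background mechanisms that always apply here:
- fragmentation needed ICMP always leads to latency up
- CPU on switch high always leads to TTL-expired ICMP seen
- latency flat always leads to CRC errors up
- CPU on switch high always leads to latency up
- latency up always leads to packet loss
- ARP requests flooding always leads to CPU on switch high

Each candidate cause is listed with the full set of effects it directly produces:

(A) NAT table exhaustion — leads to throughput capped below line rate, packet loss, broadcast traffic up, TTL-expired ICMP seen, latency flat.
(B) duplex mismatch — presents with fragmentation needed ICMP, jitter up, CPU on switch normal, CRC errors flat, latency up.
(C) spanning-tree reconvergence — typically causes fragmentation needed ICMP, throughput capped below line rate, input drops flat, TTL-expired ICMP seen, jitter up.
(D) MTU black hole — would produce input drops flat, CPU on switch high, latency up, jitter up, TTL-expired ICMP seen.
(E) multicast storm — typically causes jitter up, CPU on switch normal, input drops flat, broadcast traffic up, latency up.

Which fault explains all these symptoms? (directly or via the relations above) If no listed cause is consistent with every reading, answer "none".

For each candidate, compare predicted effects to what was observed:
(A) NAT table exhaustion — input drops flat ✗; jitter up ✗; latency up ✗; throughput capped below line rate ✓; TTL-expired ICMP seen ✓
(B) duplex mismatch — does not account for input drops flat, throughput capped below line rate, TTL-expired ICMP seen
(C) spanning-tree reconvergence — input drops flat ✓; jitter up ✓; latency up ✓ (via fragmentation needed ICMP → latency up); throughput capped below line rate ✓; TTL-expired ICMP seen ✓
(D) MTU black hole — does not account for throughput capped below line rate
(E) multicast storm — does not account for throughput capped below line rate, TTL-expired ICMP seen
(C) alone accounts for all the evidence.

C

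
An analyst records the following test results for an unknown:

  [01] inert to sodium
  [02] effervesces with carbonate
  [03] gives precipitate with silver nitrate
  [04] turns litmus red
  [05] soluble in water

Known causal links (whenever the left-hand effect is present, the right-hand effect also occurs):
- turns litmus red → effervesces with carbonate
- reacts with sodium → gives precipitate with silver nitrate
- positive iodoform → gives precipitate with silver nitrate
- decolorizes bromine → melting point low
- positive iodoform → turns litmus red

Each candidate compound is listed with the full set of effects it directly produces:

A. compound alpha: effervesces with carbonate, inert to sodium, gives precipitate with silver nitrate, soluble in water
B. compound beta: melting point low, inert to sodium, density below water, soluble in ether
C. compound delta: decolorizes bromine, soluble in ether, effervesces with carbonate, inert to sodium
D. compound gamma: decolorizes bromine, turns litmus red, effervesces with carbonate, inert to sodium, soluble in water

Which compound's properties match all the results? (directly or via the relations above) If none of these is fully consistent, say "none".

none

Per-candidate check:
(A) compound alpha — does not account for turns litmus red
(B) compound beta — inert to sodium ✓; effervesces with carbonate ✗; gives precipitate with silver nitrate ✗; turns litmus red ✗; soluble in water ✗
(C) compound delta — inert to sodium ✓; effervesces with carbonate ✓; gives precipitate with silver nitrate ✗; turns litmus red ✗; soluble in water ✗
(D) compound gamma — inert to sodium ✓; effervesces with carbonate ✓; gives precipitate with silver nitrate ✗; turns litmus red ✓; soluble in water ✓
No candidate is consistent with all observations.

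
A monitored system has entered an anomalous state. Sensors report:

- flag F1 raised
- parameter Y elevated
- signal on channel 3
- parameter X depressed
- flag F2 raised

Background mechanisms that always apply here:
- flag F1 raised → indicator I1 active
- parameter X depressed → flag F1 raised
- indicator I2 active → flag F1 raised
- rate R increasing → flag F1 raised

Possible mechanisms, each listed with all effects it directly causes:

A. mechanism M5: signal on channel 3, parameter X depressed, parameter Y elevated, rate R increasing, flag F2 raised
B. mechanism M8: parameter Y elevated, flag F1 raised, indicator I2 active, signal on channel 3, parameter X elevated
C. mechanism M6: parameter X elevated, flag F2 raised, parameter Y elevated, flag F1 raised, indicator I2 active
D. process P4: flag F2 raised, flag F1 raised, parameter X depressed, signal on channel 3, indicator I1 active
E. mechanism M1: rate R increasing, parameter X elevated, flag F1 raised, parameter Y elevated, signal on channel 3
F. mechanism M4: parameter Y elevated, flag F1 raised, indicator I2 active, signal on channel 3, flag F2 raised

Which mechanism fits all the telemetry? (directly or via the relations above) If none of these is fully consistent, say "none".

Testing each hypothesis:
(A) mechanism M5 — flag F1 raised + (through parameter X depressed → flag F1 raised); parameter Y elevated +; signal on channel 3 +; parameter X depressed +; flag F2 raised +
(B) mechanism M8 — fails on parameter X depressed, flag F2 raised (predicts parameter X elevated, not parameter X depressed)
(C) mechanism M6 — flag F1 raised +; parameter Y elevated +; signal on channel 3 -; parameter X depressed -; flag F2 raised +
(D) process P4 — does not account for parameter Y elevated
(E) mechanism M1 — flag F1 raised +; parameter Y elevated +; signal on channel 3 +; parameter X depressed -; flag F2 raised -
(F) mechanism M4 — does not account for parameter X depressed
(A) alone accounts for all the evidence.

A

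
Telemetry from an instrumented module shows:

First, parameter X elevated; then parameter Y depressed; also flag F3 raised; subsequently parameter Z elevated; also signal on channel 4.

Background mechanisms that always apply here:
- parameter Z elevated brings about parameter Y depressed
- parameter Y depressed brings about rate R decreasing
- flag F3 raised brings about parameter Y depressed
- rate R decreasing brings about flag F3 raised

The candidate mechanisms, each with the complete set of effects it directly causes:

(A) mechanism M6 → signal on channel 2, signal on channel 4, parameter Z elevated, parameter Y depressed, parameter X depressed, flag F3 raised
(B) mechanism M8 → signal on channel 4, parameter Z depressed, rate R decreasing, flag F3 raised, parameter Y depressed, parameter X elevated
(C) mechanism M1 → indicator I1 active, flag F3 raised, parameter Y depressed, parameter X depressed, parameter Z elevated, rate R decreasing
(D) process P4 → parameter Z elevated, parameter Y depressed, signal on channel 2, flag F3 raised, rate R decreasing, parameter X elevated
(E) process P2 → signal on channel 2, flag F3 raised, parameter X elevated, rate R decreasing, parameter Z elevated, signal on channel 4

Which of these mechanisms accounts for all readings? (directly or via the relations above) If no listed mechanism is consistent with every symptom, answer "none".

E

For each candidate, compare predicted effects to what was observed:
(A) mechanism M6 — parameter X elevated -; parameter Y depressed +; flag F3 raised +; parameter Z elevated +; signal on channel 4 +
(B) mechanism M8 — parameter X elevated +; parameter Y depressed +; flag F3 raised +; parameter Z elevated -; signal on channel 4 +
(C) mechanism M1 — fails on parameter X elevated, signal on channel 4 (predicts parameter X depressed, not parameter X elevated)
(D) process P4 — does not account for signal on channel 4
(E) process P2 — accounts for every observation (parameter Y depressed through flag F3 raised → parameter Y depressed)
(E) alone accounts for all the evidence.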